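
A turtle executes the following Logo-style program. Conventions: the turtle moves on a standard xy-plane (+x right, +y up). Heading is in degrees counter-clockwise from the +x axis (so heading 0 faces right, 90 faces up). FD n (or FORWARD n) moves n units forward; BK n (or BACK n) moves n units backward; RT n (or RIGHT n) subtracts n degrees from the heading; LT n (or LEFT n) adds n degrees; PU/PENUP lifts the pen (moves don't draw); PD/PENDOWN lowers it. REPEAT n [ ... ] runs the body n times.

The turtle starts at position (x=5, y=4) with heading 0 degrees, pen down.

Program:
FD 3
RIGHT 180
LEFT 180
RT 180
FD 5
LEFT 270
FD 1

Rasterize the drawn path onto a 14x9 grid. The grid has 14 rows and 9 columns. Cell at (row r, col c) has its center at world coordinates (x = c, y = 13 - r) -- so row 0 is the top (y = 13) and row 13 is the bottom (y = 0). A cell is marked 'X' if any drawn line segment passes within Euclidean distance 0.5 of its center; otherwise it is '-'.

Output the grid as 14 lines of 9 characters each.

Segment 0: (5,4) -> (8,4)
Segment 1: (8,4) -> (3,4)
Segment 2: (3,4) -> (3,5)

Answer: ---------
---------
---------
---------
---------
---------
---------
---------
---X-----
---XXXXXX
---------
---------
---------
---------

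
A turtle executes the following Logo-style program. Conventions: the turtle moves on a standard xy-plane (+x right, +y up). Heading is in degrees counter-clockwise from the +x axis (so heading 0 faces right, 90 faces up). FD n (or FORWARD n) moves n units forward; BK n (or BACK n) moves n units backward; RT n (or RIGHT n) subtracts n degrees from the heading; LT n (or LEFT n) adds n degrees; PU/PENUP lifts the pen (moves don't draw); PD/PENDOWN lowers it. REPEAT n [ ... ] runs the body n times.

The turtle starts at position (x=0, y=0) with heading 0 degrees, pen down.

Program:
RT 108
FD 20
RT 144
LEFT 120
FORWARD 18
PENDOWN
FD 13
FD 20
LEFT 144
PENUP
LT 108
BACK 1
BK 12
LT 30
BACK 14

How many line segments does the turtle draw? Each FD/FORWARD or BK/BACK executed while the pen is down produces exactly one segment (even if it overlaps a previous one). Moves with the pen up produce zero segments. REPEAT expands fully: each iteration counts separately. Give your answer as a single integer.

Answer: 4

Derivation:
Executing turtle program step by step:
Start: pos=(0,0), heading=0, pen down
RT 108: heading 0 -> 252
FD 20: (0,0) -> (-6.18,-19.021) [heading=252, draw]
RT 144: heading 252 -> 108
LT 120: heading 108 -> 228
FD 18: (-6.18,-19.021) -> (-18.225,-32.398) [heading=228, draw]
PD: pen down
FD 13: (-18.225,-32.398) -> (-26.923,-42.059) [heading=228, draw]
FD 20: (-26.923,-42.059) -> (-40.306,-56.922) [heading=228, draw]
LT 144: heading 228 -> 12
PU: pen up
LT 108: heading 12 -> 120
BK 1: (-40.306,-56.922) -> (-39.806,-57.788) [heading=120, move]
BK 12: (-39.806,-57.788) -> (-33.806,-68.18) [heading=120, move]
LT 30: heading 120 -> 150
BK 14: (-33.806,-68.18) -> (-21.682,-75.18) [heading=150, move]
Final: pos=(-21.682,-75.18), heading=150, 4 segment(s) drawn
Segments drawn: 4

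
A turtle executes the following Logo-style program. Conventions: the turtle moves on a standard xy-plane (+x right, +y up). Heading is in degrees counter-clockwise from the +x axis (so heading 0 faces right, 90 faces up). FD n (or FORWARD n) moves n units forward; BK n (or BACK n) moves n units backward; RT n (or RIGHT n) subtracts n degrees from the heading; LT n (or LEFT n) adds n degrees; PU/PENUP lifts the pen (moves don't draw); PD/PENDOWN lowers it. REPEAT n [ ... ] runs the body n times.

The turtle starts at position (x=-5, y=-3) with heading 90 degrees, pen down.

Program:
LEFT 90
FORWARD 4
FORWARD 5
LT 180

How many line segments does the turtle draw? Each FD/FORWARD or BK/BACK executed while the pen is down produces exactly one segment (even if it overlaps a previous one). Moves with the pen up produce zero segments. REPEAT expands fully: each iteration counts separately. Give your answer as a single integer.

Executing turtle program step by step:
Start: pos=(-5,-3), heading=90, pen down
LT 90: heading 90 -> 180
FD 4: (-5,-3) -> (-9,-3) [heading=180, draw]
FD 5: (-9,-3) -> (-14,-3) [heading=180, draw]
LT 180: heading 180 -> 0
Final: pos=(-14,-3), heading=0, 2 segment(s) drawn
Segments drawn: 2

Answer: 2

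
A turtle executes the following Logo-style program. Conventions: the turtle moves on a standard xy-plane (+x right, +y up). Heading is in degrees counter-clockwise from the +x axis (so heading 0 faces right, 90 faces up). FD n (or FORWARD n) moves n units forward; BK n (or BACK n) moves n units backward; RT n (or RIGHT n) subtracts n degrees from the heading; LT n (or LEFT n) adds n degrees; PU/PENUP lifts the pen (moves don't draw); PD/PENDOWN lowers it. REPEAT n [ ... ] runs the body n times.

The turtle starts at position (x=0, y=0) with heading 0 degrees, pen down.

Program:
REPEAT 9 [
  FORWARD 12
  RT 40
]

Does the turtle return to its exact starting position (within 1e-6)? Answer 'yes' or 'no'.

Executing turtle program step by step:
Start: pos=(0,0), heading=0, pen down
REPEAT 9 [
  -- iteration 1/9 --
  FD 12: (0,0) -> (12,0) [heading=0, draw]
  RT 40: heading 0 -> 320
  -- iteration 2/9 --
  FD 12: (12,0) -> (21.193,-7.713) [heading=320, draw]
  RT 40: heading 320 -> 280
  -- iteration 3/9 --
  FD 12: (21.193,-7.713) -> (23.276,-19.531) [heading=280, draw]
  RT 40: heading 280 -> 240
  -- iteration 4/9 --
  FD 12: (23.276,-19.531) -> (17.276,-29.923) [heading=240, draw]
  RT 40: heading 240 -> 200
  -- iteration 5/9 --
  FD 12: (17.276,-29.923) -> (6,-34.028) [heading=200, draw]
  RT 40: heading 200 -> 160
  -- iteration 6/9 --
  FD 12: (6,-34.028) -> (-5.276,-29.923) [heading=160, draw]
  RT 40: heading 160 -> 120
  -- iteration 7/9 --
  FD 12: (-5.276,-29.923) -> (-11.276,-19.531) [heading=120, draw]
  RT 40: heading 120 -> 80
  -- iteration 8/9 --
  FD 12: (-11.276,-19.531) -> (-9.193,-7.713) [heading=80, draw]
  RT 40: heading 80 -> 40
  -- iteration 9/9 --
  FD 12: (-9.193,-7.713) -> (0,0) [heading=40, draw]
  RT 40: heading 40 -> 0
]
Final: pos=(0,0), heading=0, 9 segment(s) drawn

Start position: (0, 0)
Final position: (0, 0)
Distance = 0; < 1e-6 -> CLOSED

Answer: yes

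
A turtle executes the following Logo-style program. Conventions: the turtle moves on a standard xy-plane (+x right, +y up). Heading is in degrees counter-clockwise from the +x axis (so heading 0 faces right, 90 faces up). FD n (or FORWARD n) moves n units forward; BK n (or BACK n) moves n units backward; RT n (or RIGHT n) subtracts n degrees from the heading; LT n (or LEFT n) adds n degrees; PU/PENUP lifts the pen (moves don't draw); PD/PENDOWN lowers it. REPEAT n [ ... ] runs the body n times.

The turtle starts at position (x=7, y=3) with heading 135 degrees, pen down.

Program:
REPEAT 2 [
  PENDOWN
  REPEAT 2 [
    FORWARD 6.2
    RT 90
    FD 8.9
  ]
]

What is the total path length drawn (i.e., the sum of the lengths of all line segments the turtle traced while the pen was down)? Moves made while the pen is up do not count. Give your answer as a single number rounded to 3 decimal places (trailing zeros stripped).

Answer: 60.4

Derivation:
Executing turtle program step by step:
Start: pos=(7,3), heading=135, pen down
REPEAT 2 [
  -- iteration 1/2 --
  PD: pen down
  REPEAT 2 [
    -- iteration 1/2 --
    FD 6.2: (7,3) -> (2.616,7.384) [heading=135, draw]
    RT 90: heading 135 -> 45
    FD 8.9: (2.616,7.384) -> (8.909,13.677) [heading=45, draw]
    -- iteration 2/2 --
    FD 6.2: (8.909,13.677) -> (13.293,18.061) [heading=45, draw]
    RT 90: heading 45 -> 315
    FD 8.9: (13.293,18.061) -> (19.587,11.768) [heading=315, draw]
  ]
  -- iteration 2/2 --
  PD: pen down
  REPEAT 2 [
    -- iteration 1/2 --
    FD 6.2: (19.587,11.768) -> (23.971,7.384) [heading=315, draw]
    RT 90: heading 315 -> 225
    FD 8.9: (23.971,7.384) -> (17.677,1.091) [heading=225, draw]
    -- iteration 2/2 --
    FD 6.2: (17.677,1.091) -> (13.293,-3.293) [heading=225, draw]
    RT 90: heading 225 -> 135
    FD 8.9: (13.293,-3.293) -> (7,3) [heading=135, draw]
  ]
]
Final: pos=(7,3), heading=135, 8 segment(s) drawn

Segment lengths:
  seg 1: (7,3) -> (2.616,7.384), length = 6.2
  seg 2: (2.616,7.384) -> (8.909,13.677), length = 8.9
  seg 3: (8.909,13.677) -> (13.293,18.061), length = 6.2
  seg 4: (13.293,18.061) -> (19.587,11.768), length = 8.9
  seg 5: (19.587,11.768) -> (23.971,7.384), length = 6.2
  seg 6: (23.971,7.384) -> (17.677,1.091), length = 8.9
  seg 7: (17.677,1.091) -> (13.293,-3.293), length = 6.2
  seg 8: (13.293,-3.293) -> (7,3), length = 8.9
Total = 60.4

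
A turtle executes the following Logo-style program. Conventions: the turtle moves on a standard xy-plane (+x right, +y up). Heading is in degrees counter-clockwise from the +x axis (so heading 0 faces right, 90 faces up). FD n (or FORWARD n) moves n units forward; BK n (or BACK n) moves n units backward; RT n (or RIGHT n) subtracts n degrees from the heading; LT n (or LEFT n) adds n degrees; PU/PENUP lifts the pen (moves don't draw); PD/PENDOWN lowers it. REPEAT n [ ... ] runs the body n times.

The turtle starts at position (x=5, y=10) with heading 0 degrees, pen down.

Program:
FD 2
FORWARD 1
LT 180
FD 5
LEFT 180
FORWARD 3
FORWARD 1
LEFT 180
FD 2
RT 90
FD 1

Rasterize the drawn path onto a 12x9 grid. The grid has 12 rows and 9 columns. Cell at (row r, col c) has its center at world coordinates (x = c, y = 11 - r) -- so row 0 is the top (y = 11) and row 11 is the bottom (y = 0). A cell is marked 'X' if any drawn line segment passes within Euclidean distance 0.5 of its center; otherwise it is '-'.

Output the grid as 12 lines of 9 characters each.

Segment 0: (5,10) -> (7,10)
Segment 1: (7,10) -> (8,10)
Segment 2: (8,10) -> (3,10)
Segment 3: (3,10) -> (6,10)
Segment 4: (6,10) -> (7,10)
Segment 5: (7,10) -> (5,10)
Segment 6: (5,10) -> (5,11)

Answer: -----X---
---XXXXXX
---------
---------
---------
---------
---------
---------
---------
---------
---------
---------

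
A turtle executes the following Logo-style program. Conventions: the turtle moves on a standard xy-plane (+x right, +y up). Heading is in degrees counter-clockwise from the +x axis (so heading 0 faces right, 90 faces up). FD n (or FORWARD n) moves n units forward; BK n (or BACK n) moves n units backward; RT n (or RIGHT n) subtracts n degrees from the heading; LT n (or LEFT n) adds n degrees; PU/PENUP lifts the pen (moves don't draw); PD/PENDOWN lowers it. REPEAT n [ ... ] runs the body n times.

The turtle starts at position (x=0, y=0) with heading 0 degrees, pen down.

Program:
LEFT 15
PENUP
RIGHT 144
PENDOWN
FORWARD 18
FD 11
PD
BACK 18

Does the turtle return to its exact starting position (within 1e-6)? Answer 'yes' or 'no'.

Executing turtle program step by step:
Start: pos=(0,0), heading=0, pen down
LT 15: heading 0 -> 15
PU: pen up
RT 144: heading 15 -> 231
PD: pen down
FD 18: (0,0) -> (-11.328,-13.989) [heading=231, draw]
FD 11: (-11.328,-13.989) -> (-18.25,-22.537) [heading=231, draw]
PD: pen down
BK 18: (-18.25,-22.537) -> (-6.923,-8.549) [heading=231, draw]
Final: pos=(-6.923,-8.549), heading=231, 3 segment(s) drawn

Start position: (0, 0)
Final position: (-6.923, -8.549)
Distance = 11; >= 1e-6 -> NOT closed

Answer: no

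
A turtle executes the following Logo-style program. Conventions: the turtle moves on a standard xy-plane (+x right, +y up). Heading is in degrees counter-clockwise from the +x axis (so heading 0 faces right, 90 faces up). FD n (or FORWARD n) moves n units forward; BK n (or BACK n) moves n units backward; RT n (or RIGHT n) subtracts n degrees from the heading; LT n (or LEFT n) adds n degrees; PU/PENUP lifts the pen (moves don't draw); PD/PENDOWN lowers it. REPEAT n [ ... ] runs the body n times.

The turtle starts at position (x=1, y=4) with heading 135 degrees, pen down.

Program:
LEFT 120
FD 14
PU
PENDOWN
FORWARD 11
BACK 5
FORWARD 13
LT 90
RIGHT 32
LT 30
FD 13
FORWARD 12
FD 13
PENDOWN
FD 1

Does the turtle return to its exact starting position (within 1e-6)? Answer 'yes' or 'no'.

Answer: no

Derivation:
Executing turtle program step by step:
Start: pos=(1,4), heading=135, pen down
LT 120: heading 135 -> 255
FD 14: (1,4) -> (-2.623,-9.523) [heading=255, draw]
PU: pen up
PD: pen down
FD 11: (-2.623,-9.523) -> (-5.47,-20.148) [heading=255, draw]
BK 5: (-5.47,-20.148) -> (-4.176,-15.319) [heading=255, draw]
FD 13: (-4.176,-15.319) -> (-7.541,-27.876) [heading=255, draw]
LT 90: heading 255 -> 345
RT 32: heading 345 -> 313
LT 30: heading 313 -> 343
FD 13: (-7.541,-27.876) -> (4.891,-31.676) [heading=343, draw]
FD 12: (4.891,-31.676) -> (16.367,-35.185) [heading=343, draw]
FD 13: (16.367,-35.185) -> (28.799,-38.986) [heading=343, draw]
PD: pen down
FD 1: (28.799,-38.986) -> (29.755,-39.278) [heading=343, draw]
Final: pos=(29.755,-39.278), heading=343, 8 segment(s) drawn

Start position: (1, 4)
Final position: (29.755, -39.278)
Distance = 51.96; >= 1e-6 -> NOT closed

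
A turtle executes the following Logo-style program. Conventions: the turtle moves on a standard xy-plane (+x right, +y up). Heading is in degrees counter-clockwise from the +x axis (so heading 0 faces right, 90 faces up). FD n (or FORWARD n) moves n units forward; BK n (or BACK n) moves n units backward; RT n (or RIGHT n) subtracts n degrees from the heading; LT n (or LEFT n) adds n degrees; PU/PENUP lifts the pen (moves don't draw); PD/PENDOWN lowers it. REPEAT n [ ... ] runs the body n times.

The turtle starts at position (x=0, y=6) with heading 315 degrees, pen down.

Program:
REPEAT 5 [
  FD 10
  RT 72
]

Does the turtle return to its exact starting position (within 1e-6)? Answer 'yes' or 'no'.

Executing turtle program step by step:
Start: pos=(0,6), heading=315, pen down
REPEAT 5 [
  -- iteration 1/5 --
  FD 10: (0,6) -> (7.071,-1.071) [heading=315, draw]
  RT 72: heading 315 -> 243
  -- iteration 2/5 --
  FD 10: (7.071,-1.071) -> (2.531,-9.981) [heading=243, draw]
  RT 72: heading 243 -> 171
  -- iteration 3/5 --
  FD 10: (2.531,-9.981) -> (-7.346,-8.417) [heading=171, draw]
  RT 72: heading 171 -> 99
  -- iteration 4/5 --
  FD 10: (-7.346,-8.417) -> (-8.91,1.46) [heading=99, draw]
  RT 72: heading 99 -> 27
  -- iteration 5/5 --
  FD 10: (-8.91,1.46) -> (0,6) [heading=27, draw]
  RT 72: heading 27 -> 315
]
Final: pos=(0,6), heading=315, 5 segment(s) drawn

Start position: (0, 6)
Final position: (0, 6)
Distance = 0; < 1e-6 -> CLOSED

Answer: yes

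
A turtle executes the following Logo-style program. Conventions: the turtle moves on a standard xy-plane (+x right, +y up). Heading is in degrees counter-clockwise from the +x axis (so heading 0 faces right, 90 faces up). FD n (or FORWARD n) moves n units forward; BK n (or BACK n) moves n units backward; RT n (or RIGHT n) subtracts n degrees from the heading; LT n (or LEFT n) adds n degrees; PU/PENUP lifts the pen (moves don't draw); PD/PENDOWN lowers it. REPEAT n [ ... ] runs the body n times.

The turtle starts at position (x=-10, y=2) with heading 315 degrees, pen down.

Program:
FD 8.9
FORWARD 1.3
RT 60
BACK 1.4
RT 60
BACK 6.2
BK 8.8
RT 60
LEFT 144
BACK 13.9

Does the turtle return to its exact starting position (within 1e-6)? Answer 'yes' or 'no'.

Executing turtle program step by step:
Start: pos=(-10,2), heading=315, pen down
FD 8.9: (-10,2) -> (-3.707,-4.293) [heading=315, draw]
FD 1.3: (-3.707,-4.293) -> (-2.788,-5.212) [heading=315, draw]
RT 60: heading 315 -> 255
BK 1.4: (-2.788,-5.212) -> (-2.425,-3.86) [heading=255, draw]
RT 60: heading 255 -> 195
BK 6.2: (-2.425,-3.86) -> (3.564,-2.256) [heading=195, draw]
BK 8.8: (3.564,-2.256) -> (12.064,0.022) [heading=195, draw]
RT 60: heading 195 -> 135
LT 144: heading 135 -> 279
BK 13.9: (12.064,0.022) -> (9.889,13.751) [heading=279, draw]
Final: pos=(9.889,13.751), heading=279, 6 segment(s) drawn

Start position: (-10, 2)
Final position: (9.889, 13.751)
Distance = 23.101; >= 1e-6 -> NOT closed

Answer: no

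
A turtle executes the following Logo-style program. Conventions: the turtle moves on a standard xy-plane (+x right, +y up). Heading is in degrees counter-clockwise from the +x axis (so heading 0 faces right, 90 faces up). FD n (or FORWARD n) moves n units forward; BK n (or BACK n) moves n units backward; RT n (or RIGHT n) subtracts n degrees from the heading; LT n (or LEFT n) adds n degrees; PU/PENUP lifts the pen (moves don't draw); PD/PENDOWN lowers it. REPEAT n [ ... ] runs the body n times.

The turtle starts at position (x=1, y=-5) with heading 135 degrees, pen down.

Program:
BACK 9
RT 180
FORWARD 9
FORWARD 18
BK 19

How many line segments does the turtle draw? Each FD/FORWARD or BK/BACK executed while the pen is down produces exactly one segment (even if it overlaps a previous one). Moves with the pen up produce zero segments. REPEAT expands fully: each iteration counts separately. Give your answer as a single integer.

Executing turtle program step by step:
Start: pos=(1,-5), heading=135, pen down
BK 9: (1,-5) -> (7.364,-11.364) [heading=135, draw]
RT 180: heading 135 -> 315
FD 9: (7.364,-11.364) -> (13.728,-17.728) [heading=315, draw]
FD 18: (13.728,-17.728) -> (26.456,-30.456) [heading=315, draw]
BK 19: (26.456,-30.456) -> (13.021,-17.021) [heading=315, draw]
Final: pos=(13.021,-17.021), heading=315, 4 segment(s) drawn
Segments drawn: 4

Answer: 4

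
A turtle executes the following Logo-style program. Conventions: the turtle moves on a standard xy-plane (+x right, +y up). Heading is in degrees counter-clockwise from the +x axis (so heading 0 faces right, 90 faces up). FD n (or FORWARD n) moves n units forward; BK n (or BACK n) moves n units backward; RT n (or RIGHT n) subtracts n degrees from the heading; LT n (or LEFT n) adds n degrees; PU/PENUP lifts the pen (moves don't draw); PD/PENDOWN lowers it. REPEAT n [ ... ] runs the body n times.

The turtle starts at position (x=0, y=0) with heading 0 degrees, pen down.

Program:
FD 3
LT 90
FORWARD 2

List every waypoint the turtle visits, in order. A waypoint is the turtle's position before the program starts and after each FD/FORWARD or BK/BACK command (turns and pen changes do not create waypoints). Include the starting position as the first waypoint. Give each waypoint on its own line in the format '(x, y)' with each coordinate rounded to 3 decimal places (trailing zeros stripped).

Answer: (0, 0)
(3, 0)
(3, 2)

Derivation:
Executing turtle program step by step:
Start: pos=(0,0), heading=0, pen down
FD 3: (0,0) -> (3,0) [heading=0, draw]
LT 90: heading 0 -> 90
FD 2: (3,0) -> (3,2) [heading=90, draw]
Final: pos=(3,2), heading=90, 2 segment(s) drawn
Waypoints (3 total):
(0, 0)
(3, 0)
(3, 2)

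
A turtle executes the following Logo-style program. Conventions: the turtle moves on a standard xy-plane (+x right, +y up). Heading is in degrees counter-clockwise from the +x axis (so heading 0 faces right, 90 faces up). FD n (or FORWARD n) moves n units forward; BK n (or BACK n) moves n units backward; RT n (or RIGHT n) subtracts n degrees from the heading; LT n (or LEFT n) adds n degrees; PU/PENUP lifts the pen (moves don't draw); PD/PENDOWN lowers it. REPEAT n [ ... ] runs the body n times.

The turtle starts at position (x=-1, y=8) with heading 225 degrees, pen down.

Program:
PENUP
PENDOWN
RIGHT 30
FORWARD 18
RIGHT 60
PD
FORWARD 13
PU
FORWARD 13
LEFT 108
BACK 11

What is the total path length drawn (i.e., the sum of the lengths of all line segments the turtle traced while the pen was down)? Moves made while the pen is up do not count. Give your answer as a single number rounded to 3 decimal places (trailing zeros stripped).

Executing turtle program step by step:
Start: pos=(-1,8), heading=225, pen down
PU: pen up
PD: pen down
RT 30: heading 225 -> 195
FD 18: (-1,8) -> (-18.387,3.341) [heading=195, draw]
RT 60: heading 195 -> 135
PD: pen down
FD 13: (-18.387,3.341) -> (-27.579,12.534) [heading=135, draw]
PU: pen up
FD 13: (-27.579,12.534) -> (-36.771,21.726) [heading=135, move]
LT 108: heading 135 -> 243
BK 11: (-36.771,21.726) -> (-31.778,31.527) [heading=243, move]
Final: pos=(-31.778,31.527), heading=243, 2 segment(s) drawn

Segment lengths:
  seg 1: (-1,8) -> (-18.387,3.341), length = 18
  seg 2: (-18.387,3.341) -> (-27.579,12.534), length = 13
Total = 31

Answer: 31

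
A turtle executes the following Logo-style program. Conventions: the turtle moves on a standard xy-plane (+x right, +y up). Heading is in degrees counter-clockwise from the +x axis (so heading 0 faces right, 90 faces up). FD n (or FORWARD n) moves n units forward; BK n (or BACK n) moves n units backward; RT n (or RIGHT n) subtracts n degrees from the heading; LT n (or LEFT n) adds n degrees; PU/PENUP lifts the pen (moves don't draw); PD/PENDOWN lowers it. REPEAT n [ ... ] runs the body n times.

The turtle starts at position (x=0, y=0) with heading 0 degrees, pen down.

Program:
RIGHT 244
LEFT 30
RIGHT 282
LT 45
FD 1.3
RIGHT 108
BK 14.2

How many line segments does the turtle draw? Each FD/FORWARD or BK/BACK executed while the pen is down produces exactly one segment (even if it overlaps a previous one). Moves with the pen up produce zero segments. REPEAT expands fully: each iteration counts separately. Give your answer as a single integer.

Answer: 2

Derivation:
Executing turtle program step by step:
Start: pos=(0,0), heading=0, pen down
RT 244: heading 0 -> 116
LT 30: heading 116 -> 146
RT 282: heading 146 -> 224
LT 45: heading 224 -> 269
FD 1.3: (0,0) -> (-0.023,-1.3) [heading=269, draw]
RT 108: heading 269 -> 161
BK 14.2: (-0.023,-1.3) -> (13.404,-5.923) [heading=161, draw]
Final: pos=(13.404,-5.923), heading=161, 2 segment(s) drawn
Segments drawn: 2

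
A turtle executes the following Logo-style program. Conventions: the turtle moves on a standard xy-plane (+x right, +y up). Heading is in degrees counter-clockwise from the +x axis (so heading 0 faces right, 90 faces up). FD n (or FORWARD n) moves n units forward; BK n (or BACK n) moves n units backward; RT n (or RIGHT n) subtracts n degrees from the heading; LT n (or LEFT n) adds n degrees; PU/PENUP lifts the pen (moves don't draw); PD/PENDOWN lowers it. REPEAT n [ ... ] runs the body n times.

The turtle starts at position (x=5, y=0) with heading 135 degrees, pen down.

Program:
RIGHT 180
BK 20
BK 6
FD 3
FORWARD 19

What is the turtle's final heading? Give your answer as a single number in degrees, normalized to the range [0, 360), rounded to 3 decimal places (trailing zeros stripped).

Executing turtle program step by step:
Start: pos=(5,0), heading=135, pen down
RT 180: heading 135 -> 315
BK 20: (5,0) -> (-9.142,14.142) [heading=315, draw]
BK 6: (-9.142,14.142) -> (-13.385,18.385) [heading=315, draw]
FD 3: (-13.385,18.385) -> (-11.263,16.263) [heading=315, draw]
FD 19: (-11.263,16.263) -> (2.172,2.828) [heading=315, draw]
Final: pos=(2.172,2.828), heading=315, 4 segment(s) drawn

Answer: 315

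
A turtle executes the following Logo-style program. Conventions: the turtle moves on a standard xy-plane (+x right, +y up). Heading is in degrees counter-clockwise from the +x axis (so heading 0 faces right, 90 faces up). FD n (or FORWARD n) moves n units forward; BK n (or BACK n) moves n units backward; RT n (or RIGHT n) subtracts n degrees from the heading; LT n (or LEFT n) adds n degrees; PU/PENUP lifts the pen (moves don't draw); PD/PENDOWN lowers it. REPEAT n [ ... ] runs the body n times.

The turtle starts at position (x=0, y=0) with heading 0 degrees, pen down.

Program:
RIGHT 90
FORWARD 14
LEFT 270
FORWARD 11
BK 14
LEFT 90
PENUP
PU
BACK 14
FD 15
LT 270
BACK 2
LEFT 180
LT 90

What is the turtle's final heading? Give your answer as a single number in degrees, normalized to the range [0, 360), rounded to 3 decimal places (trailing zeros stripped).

Answer: 90

Derivation:
Executing turtle program step by step:
Start: pos=(0,0), heading=0, pen down
RT 90: heading 0 -> 270
FD 14: (0,0) -> (0,-14) [heading=270, draw]
LT 270: heading 270 -> 180
FD 11: (0,-14) -> (-11,-14) [heading=180, draw]
BK 14: (-11,-14) -> (3,-14) [heading=180, draw]
LT 90: heading 180 -> 270
PU: pen up
PU: pen up
BK 14: (3,-14) -> (3,0) [heading=270, move]
FD 15: (3,0) -> (3,-15) [heading=270, move]
LT 270: heading 270 -> 180
BK 2: (3,-15) -> (5,-15) [heading=180, move]
LT 180: heading 180 -> 0
LT 90: heading 0 -> 90
Final: pos=(5,-15), heading=90, 3 segment(s) drawn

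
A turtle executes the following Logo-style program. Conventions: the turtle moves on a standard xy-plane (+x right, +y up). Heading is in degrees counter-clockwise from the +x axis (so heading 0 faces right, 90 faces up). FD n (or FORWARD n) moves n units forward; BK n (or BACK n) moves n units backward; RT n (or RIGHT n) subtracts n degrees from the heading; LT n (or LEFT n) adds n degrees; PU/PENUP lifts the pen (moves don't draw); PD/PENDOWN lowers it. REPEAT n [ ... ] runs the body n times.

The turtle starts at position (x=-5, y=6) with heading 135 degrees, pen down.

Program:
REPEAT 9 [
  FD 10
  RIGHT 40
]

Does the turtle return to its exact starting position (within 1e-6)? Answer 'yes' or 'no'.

Executing turtle program step by step:
Start: pos=(-5,6), heading=135, pen down
REPEAT 9 [
  -- iteration 1/9 --
  FD 10: (-5,6) -> (-12.071,13.071) [heading=135, draw]
  RT 40: heading 135 -> 95
  -- iteration 2/9 --
  FD 10: (-12.071,13.071) -> (-12.943,23.033) [heading=95, draw]
  RT 40: heading 95 -> 55
  -- iteration 3/9 --
  FD 10: (-12.943,23.033) -> (-7.207,31.225) [heading=55, draw]
  RT 40: heading 55 -> 15
  -- iteration 4/9 --
  FD 10: (-7.207,31.225) -> (2.452,33.813) [heading=15, draw]
  RT 40: heading 15 -> 335
  -- iteration 5/9 --
  FD 10: (2.452,33.813) -> (11.515,29.587) [heading=335, draw]
  RT 40: heading 335 -> 295
  -- iteration 6/9 --
  FD 10: (11.515,29.587) -> (15.742,20.523) [heading=295, draw]
  RT 40: heading 295 -> 255
  -- iteration 7/9 --
  FD 10: (15.742,20.523) -> (13.153,10.864) [heading=255, draw]
  RT 40: heading 255 -> 215
  -- iteration 8/9 --
  FD 10: (13.153,10.864) -> (4.962,5.128) [heading=215, draw]
  RT 40: heading 215 -> 175
  -- iteration 9/9 --
  FD 10: (4.962,5.128) -> (-5,6) [heading=175, draw]
  RT 40: heading 175 -> 135
]
Final: pos=(-5,6), heading=135, 9 segment(s) drawn

Start position: (-5, 6)
Final position: (-5, 6)
Distance = 0; < 1e-6 -> CLOSED

Answer: yes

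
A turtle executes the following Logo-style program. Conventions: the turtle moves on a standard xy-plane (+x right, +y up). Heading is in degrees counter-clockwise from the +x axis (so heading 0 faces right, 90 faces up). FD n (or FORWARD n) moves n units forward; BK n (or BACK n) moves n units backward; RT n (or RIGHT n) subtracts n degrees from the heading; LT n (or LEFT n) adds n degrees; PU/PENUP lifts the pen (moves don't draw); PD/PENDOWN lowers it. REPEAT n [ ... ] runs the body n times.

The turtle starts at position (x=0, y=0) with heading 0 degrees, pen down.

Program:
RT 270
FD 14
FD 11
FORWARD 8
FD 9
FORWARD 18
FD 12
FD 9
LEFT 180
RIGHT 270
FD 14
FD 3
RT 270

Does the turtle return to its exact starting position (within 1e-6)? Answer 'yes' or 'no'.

Answer: no

Derivation:
Executing turtle program step by step:
Start: pos=(0,0), heading=0, pen down
RT 270: heading 0 -> 90
FD 14: (0,0) -> (0,14) [heading=90, draw]
FD 11: (0,14) -> (0,25) [heading=90, draw]
FD 8: (0,25) -> (0,33) [heading=90, draw]
FD 9: (0,33) -> (0,42) [heading=90, draw]
FD 18: (0,42) -> (0,60) [heading=90, draw]
FD 12: (0,60) -> (0,72) [heading=90, draw]
FD 9: (0,72) -> (0,81) [heading=90, draw]
LT 180: heading 90 -> 270
RT 270: heading 270 -> 0
FD 14: (0,81) -> (14,81) [heading=0, draw]
FD 3: (14,81) -> (17,81) [heading=0, draw]
RT 270: heading 0 -> 90
Final: pos=(17,81), heading=90, 9 segment(s) drawn

Start position: (0, 0)
Final position: (17, 81)
Distance = 82.765; >= 1e-6 -> NOT closed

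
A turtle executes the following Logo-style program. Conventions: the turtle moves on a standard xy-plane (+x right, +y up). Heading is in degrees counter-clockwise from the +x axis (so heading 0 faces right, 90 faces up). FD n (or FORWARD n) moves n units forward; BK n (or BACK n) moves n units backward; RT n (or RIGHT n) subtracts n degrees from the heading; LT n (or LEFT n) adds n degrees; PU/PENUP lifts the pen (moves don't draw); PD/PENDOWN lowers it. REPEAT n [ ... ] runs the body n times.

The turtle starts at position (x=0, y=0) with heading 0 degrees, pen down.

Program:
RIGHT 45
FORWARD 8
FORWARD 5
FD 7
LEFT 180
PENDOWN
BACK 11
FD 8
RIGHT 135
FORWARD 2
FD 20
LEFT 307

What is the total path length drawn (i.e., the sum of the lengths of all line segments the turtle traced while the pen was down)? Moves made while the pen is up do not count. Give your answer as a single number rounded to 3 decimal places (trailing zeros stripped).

Executing turtle program step by step:
Start: pos=(0,0), heading=0, pen down
RT 45: heading 0 -> 315
FD 8: (0,0) -> (5.657,-5.657) [heading=315, draw]
FD 5: (5.657,-5.657) -> (9.192,-9.192) [heading=315, draw]
FD 7: (9.192,-9.192) -> (14.142,-14.142) [heading=315, draw]
LT 180: heading 315 -> 135
PD: pen down
BK 11: (14.142,-14.142) -> (21.92,-21.92) [heading=135, draw]
FD 8: (21.92,-21.92) -> (16.263,-16.263) [heading=135, draw]
RT 135: heading 135 -> 0
FD 2: (16.263,-16.263) -> (18.263,-16.263) [heading=0, draw]
FD 20: (18.263,-16.263) -> (38.263,-16.263) [heading=0, draw]
LT 307: heading 0 -> 307
Final: pos=(38.263,-16.263), heading=307, 7 segment(s) drawn

Segment lengths:
  seg 1: (0,0) -> (5.657,-5.657), length = 8
  seg 2: (5.657,-5.657) -> (9.192,-9.192), length = 5
  seg 3: (9.192,-9.192) -> (14.142,-14.142), length = 7
  seg 4: (14.142,-14.142) -> (21.92,-21.92), length = 11
  seg 5: (21.92,-21.92) -> (16.263,-16.263), length = 8
  seg 6: (16.263,-16.263) -> (18.263,-16.263), length = 2
  seg 7: (18.263,-16.263) -> (38.263,-16.263), length = 20
Total = 61

Answer: 61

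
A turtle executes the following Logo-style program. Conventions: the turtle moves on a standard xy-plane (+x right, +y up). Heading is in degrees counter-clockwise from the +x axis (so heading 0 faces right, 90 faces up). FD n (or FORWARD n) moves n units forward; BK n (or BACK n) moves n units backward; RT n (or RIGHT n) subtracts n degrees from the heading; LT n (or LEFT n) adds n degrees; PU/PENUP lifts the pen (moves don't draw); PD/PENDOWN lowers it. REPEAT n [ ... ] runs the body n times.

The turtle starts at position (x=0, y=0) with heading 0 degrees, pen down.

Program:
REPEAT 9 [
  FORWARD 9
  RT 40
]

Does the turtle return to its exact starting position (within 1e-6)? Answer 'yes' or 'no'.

Executing turtle program step by step:
Start: pos=(0,0), heading=0, pen down
REPEAT 9 [
  -- iteration 1/9 --
  FD 9: (0,0) -> (9,0) [heading=0, draw]
  RT 40: heading 0 -> 320
  -- iteration 2/9 --
  FD 9: (9,0) -> (15.894,-5.785) [heading=320, draw]
  RT 40: heading 320 -> 280
  -- iteration 3/9 --
  FD 9: (15.894,-5.785) -> (17.457,-14.648) [heading=280, draw]
  RT 40: heading 280 -> 240
  -- iteration 4/9 --
  FD 9: (17.457,-14.648) -> (12.957,-22.443) [heading=240, draw]
  RT 40: heading 240 -> 200
  -- iteration 5/9 --
  FD 9: (12.957,-22.443) -> (4.5,-25.521) [heading=200, draw]
  RT 40: heading 200 -> 160
  -- iteration 6/9 --
  FD 9: (4.5,-25.521) -> (-3.957,-22.443) [heading=160, draw]
  RT 40: heading 160 -> 120
  -- iteration 7/9 --
  FD 9: (-3.957,-22.443) -> (-8.457,-14.648) [heading=120, draw]
  RT 40: heading 120 -> 80
  -- iteration 8/9 --
  FD 9: (-8.457,-14.648) -> (-6.894,-5.785) [heading=80, draw]
  RT 40: heading 80 -> 40
  -- iteration 9/9 --
  FD 9: (-6.894,-5.785) -> (0,0) [heading=40, draw]
  RT 40: heading 40 -> 0
]
Final: pos=(0,0), heading=0, 9 segment(s) drawn

Start position: (0, 0)
Final position: (0, 0)
Distance = 0; < 1e-6 -> CLOSED

Answer: yes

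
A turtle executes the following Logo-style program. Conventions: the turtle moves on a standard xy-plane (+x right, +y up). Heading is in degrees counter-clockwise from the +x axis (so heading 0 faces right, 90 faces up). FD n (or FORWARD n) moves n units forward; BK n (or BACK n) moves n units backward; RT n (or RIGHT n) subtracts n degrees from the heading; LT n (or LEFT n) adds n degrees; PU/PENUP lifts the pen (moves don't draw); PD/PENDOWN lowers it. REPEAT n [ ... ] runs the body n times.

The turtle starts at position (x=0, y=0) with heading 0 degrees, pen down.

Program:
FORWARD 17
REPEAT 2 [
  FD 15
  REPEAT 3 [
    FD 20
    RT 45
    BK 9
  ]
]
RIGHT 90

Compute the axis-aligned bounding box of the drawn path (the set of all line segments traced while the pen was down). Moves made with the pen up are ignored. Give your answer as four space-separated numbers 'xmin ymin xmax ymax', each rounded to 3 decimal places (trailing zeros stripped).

Answer: 0 -43.527 66.142 6.364

Derivation:
Executing turtle program step by step:
Start: pos=(0,0), heading=0, pen down
FD 17: (0,0) -> (17,0) [heading=0, draw]
REPEAT 2 [
  -- iteration 1/2 --
  FD 15: (17,0) -> (32,0) [heading=0, draw]
  REPEAT 3 [
    -- iteration 1/3 --
    FD 20: (32,0) -> (52,0) [heading=0, draw]
    RT 45: heading 0 -> 315
    BK 9: (52,0) -> (45.636,6.364) [heading=315, draw]
    -- iteration 2/3 --
    FD 20: (45.636,6.364) -> (59.778,-7.778) [heading=315, draw]
    RT 45: heading 315 -> 270
    BK 9: (59.778,-7.778) -> (59.778,1.222) [heading=270, draw]
    -- iteration 3/3 --
    FD 20: (59.778,1.222) -> (59.778,-18.778) [heading=270, draw]
    RT 45: heading 270 -> 225
    BK 9: (59.778,-18.778) -> (66.142,-12.414) [heading=225, draw]
  ]
  -- iteration 2/2 --
  FD 15: (66.142,-12.414) -> (55.536,-23.021) [heading=225, draw]
  REPEAT 3 [
    -- iteration 1/3 --
    FD 20: (55.536,-23.021) -> (41.393,-37.163) [heading=225, draw]
    RT 45: heading 225 -> 180
    BK 9: (41.393,-37.163) -> (50.393,-37.163) [heading=180, draw]
    -- iteration 2/3 --
    FD 20: (50.393,-37.163) -> (30.393,-37.163) [heading=180, draw]
    RT 45: heading 180 -> 135
    BK 9: (30.393,-37.163) -> (36.757,-43.527) [heading=135, draw]
    -- iteration 3/3 --
    FD 20: (36.757,-43.527) -> (22.615,-29.385) [heading=135, draw]
    RT 45: heading 135 -> 90
    BK 9: (22.615,-29.385) -> (22.615,-38.385) [heading=90, draw]
  ]
]
RT 90: heading 90 -> 0
Final: pos=(22.615,-38.385), heading=0, 15 segment(s) drawn

Segment endpoints: x in {0, 17, 22.615, 30.393, 32, 36.757, 41.393, 45.636, 50.393, 52, 55.536, 59.778, 66.142}, y in {-43.527, -38.385, -37.163, -29.385, -23.021, -18.778, -12.414, -7.778, 0, 1.222, 6.364}
xmin=0, ymin=-43.527, xmax=66.142, ymax=6.364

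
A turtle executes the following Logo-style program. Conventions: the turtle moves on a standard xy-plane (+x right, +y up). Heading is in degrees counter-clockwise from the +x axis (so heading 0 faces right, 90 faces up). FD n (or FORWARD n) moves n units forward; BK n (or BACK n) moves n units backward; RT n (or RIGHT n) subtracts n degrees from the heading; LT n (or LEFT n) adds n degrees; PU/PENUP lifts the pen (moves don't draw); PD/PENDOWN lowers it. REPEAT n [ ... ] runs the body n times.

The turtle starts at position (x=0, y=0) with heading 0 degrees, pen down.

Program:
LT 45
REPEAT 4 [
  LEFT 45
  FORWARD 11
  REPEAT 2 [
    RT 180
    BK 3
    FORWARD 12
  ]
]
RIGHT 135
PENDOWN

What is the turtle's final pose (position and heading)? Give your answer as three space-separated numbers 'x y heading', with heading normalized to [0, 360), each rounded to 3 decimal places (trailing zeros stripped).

Answer: -26.556 11 90

Derivation:
Executing turtle program step by step:
Start: pos=(0,0), heading=0, pen down
LT 45: heading 0 -> 45
REPEAT 4 [
  -- iteration 1/4 --
  LT 45: heading 45 -> 90
  FD 11: (0,0) -> (0,11) [heading=90, draw]
  REPEAT 2 [
    -- iteration 1/2 --
    RT 180: heading 90 -> 270
    BK 3: (0,11) -> (0,14) [heading=270, draw]
    FD 12: (0,14) -> (0,2) [heading=270, draw]
    -- iteration 2/2 --
    RT 180: heading 270 -> 90
    BK 3: (0,2) -> (0,-1) [heading=90, draw]
    FD 12: (0,-1) -> (0,11) [heading=90, draw]
  ]
  -- iteration 2/4 --
  LT 45: heading 90 -> 135
  FD 11: (0,11) -> (-7.778,18.778) [heading=135, draw]
  REPEAT 2 [
    -- iteration 1/2 --
    RT 180: heading 135 -> 315
    BK 3: (-7.778,18.778) -> (-9.899,20.899) [heading=315, draw]
    FD 12: (-9.899,20.899) -> (-1.414,12.414) [heading=315, draw]
    -- iteration 2/2 --
    RT 180: heading 315 -> 135
    BK 3: (-1.414,12.414) -> (0.707,10.293) [heading=135, draw]
    FD 12: (0.707,10.293) -> (-7.778,18.778) [heading=135, draw]
  ]
  -- iteration 3/4 --
  LT 45: heading 135 -> 180
  FD 11: (-7.778,18.778) -> (-18.778,18.778) [heading=180, draw]
  REPEAT 2 [
    -- iteration 1/2 --
    RT 180: heading 180 -> 0
    BK 3: (-18.778,18.778) -> (-21.778,18.778) [heading=0, draw]
    FD 12: (-21.778,18.778) -> (-9.778,18.778) [heading=0, draw]
    -- iteration 2/2 --
    RT 180: heading 0 -> 180
    BK 3: (-9.778,18.778) -> (-6.778,18.778) [heading=180, draw]
    FD 12: (-6.778,18.778) -> (-18.778,18.778) [heading=180, draw]
  ]
  -- iteration 4/4 --
  LT 45: heading 180 -> 225
  FD 11: (-18.778,18.778) -> (-26.556,11) [heading=225, draw]
  REPEAT 2 [
    -- iteration 1/2 --
    RT 180: heading 225 -> 45
    BK 3: (-26.556,11) -> (-28.678,8.879) [heading=45, draw]
    FD 12: (-28.678,8.879) -> (-20.192,17.364) [heading=45, draw]
    -- iteration 2/2 --
    RT 180: heading 45 -> 225
    BK 3: (-20.192,17.364) -> (-18.071,19.485) [heading=225, draw]
    FD 12: (-18.071,19.485) -> (-26.556,11) [heading=225, draw]
  ]
]
RT 135: heading 225 -> 90
PD: pen down
Final: pos=(-26.556,11), heading=90, 20 segment(s) drawn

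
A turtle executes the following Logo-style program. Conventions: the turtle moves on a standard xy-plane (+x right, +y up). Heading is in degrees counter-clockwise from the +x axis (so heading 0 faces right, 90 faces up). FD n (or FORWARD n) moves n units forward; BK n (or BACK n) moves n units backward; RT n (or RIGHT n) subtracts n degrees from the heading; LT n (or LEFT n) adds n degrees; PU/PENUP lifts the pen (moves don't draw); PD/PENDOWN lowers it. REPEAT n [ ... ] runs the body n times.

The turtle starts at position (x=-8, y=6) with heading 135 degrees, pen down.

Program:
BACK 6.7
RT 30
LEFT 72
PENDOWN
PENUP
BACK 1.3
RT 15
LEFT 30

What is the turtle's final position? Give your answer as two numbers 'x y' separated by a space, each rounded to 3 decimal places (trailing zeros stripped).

Answer: -1.964 1.194

Derivation:
Executing turtle program step by step:
Start: pos=(-8,6), heading=135, pen down
BK 6.7: (-8,6) -> (-3.262,1.262) [heading=135, draw]
RT 30: heading 135 -> 105
LT 72: heading 105 -> 177
PD: pen down
PU: pen up
BK 1.3: (-3.262,1.262) -> (-1.964,1.194) [heading=177, move]
RT 15: heading 177 -> 162
LT 30: heading 162 -> 192
Final: pos=(-1.964,1.194), heading=192, 1 segment(s) drawn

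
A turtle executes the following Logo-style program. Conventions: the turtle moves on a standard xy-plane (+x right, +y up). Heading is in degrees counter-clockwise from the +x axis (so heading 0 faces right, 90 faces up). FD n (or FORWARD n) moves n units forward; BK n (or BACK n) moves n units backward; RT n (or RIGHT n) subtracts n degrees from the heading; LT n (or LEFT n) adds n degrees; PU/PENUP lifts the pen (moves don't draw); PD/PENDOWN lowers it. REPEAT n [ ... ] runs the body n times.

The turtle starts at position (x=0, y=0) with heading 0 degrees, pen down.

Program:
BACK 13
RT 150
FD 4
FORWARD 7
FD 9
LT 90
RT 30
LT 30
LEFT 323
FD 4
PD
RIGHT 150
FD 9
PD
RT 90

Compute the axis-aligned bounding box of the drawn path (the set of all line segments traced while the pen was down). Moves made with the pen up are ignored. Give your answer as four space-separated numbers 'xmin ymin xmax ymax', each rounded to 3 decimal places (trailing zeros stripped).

Executing turtle program step by step:
Start: pos=(0,0), heading=0, pen down
BK 13: (0,0) -> (-13,0) [heading=0, draw]
RT 150: heading 0 -> 210
FD 4: (-13,0) -> (-16.464,-2) [heading=210, draw]
FD 7: (-16.464,-2) -> (-22.526,-5.5) [heading=210, draw]
FD 9: (-22.526,-5.5) -> (-30.321,-10) [heading=210, draw]
LT 90: heading 210 -> 300
RT 30: heading 300 -> 270
LT 30: heading 270 -> 300
LT 323: heading 300 -> 263
FD 4: (-30.321,-10) -> (-30.808,-13.97) [heading=263, draw]
PD: pen down
RT 150: heading 263 -> 113
FD 9: (-30.808,-13.97) -> (-34.325,-5.686) [heading=113, draw]
PD: pen down
RT 90: heading 113 -> 23
Final: pos=(-34.325,-5.686), heading=23, 6 segment(s) drawn

Segment endpoints: x in {-34.325, -30.808, -30.321, -22.526, -16.464, -13, 0}, y in {-13.97, -10, -5.686, -5.5, -2, 0}
xmin=-34.325, ymin=-13.97, xmax=0, ymax=0

Answer: -34.325 -13.97 0 0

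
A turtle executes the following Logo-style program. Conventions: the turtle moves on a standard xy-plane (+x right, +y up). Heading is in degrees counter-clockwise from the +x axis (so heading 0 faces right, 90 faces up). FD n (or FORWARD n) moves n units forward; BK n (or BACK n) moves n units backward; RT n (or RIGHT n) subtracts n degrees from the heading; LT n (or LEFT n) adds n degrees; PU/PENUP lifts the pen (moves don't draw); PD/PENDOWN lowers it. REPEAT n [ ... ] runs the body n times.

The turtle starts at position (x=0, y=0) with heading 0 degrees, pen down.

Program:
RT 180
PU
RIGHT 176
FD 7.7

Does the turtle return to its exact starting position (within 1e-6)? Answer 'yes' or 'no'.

Answer: no

Derivation:
Executing turtle program step by step:
Start: pos=(0,0), heading=0, pen down
RT 180: heading 0 -> 180
PU: pen up
RT 176: heading 180 -> 4
FD 7.7: (0,0) -> (7.681,0.537) [heading=4, move]
Final: pos=(7.681,0.537), heading=4, 0 segment(s) drawn

Start position: (0, 0)
Final position: (7.681, 0.537)
Distance = 7.7; >= 1e-6 -> NOT closed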